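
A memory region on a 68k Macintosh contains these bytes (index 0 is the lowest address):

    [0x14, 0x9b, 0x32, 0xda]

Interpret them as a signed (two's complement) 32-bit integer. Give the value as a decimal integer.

345715418

In big-endian order the high byte comes first in memory.
The bytes are already most-significant first: 0x149B32DA.
0x149B32DA = 345715418.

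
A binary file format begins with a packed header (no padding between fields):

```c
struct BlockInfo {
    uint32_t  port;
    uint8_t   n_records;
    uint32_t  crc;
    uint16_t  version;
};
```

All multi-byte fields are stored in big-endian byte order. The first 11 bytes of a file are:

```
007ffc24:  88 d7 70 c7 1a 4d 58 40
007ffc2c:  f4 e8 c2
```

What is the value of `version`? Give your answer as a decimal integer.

59586

`version` follows `port` (4 B), `n_records` (1 B), `crc` (4 B), so it starts at offset 4 + 1 + 4 = 9 and occupies 2 bytes.
Bytes at offsets 9..10: E8 C2.
Big-endian: lowest address holds the most-significant byte.
The bytes are already most-significant first: 0xE8C2.
0xE8C2 = 59586.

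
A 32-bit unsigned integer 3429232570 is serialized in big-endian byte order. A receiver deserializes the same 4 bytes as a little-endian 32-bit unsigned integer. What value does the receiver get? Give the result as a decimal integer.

3429232570 in 32-bit hexadecimal is 0xCC65EFBA.
Stored big-endian, the bytes at ascending addresses are CC 65 EF BA.
Read back as little-endian, the first byte is least significant, giving 0xBAEF65CC.
0xBAEF65CC = 3136251340.

3136251340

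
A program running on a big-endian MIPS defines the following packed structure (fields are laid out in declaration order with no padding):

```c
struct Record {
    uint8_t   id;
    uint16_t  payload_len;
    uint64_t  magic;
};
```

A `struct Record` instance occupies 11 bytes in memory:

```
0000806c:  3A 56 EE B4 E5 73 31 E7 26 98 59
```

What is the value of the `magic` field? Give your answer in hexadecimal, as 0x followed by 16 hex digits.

`magic` follows `id` (1 B), `payload_len` (2 B), so it starts at offset 1 + 2 = 3 and occupies 8 bytes.
Bytes at offsets 3..10: B4 E5 73 31 E7 26 98 59.
Big-endian: lowest address holds the most-significant byte.
The bytes are already most-significant first: 0xB4E57331E7269859.

0xB4E57331E7269859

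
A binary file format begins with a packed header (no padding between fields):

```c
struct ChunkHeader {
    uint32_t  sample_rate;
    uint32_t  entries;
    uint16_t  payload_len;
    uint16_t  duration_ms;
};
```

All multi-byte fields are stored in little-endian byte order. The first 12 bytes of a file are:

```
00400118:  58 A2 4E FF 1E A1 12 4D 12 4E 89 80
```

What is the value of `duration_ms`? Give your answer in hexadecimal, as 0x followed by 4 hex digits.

`duration_ms` follows `sample_rate` (4 B), `entries` (4 B), `payload_len` (2 B), so it starts at offset 4 + 4 + 2 = 10 and occupies 2 bytes.
Bytes at offsets 10..11: 89 80.
Little-endian: lowest address holds the least-significant byte.
Reassemble most-significant byte first: 80 89 → 0x8089.

0x8089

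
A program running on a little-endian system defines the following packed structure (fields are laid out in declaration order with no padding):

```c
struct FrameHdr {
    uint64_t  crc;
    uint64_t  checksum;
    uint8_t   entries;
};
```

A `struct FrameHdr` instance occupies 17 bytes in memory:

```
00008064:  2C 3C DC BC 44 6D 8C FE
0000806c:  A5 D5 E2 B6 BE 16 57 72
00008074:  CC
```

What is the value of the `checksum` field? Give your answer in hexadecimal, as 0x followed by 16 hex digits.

`checksum` follows `crc` (8 bytes), so it starts at byte offset 8 and occupies 8 bytes.
Bytes at offsets 8..15: A5 D5 E2 B6 BE 16 57 72.
Little-endian stores the least-significant byte at the lowest address.
Reassemble most-significant byte first: 72 57 16 BE B6 E2 D5 A5 → 0x725716BEB6E2D5A5.

0x725716BEB6E2D5A5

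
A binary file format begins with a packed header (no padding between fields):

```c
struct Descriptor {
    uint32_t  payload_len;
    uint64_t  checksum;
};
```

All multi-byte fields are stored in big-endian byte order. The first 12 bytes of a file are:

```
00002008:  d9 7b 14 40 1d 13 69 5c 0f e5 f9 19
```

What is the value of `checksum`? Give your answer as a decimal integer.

`checksum` follows `payload_len` (4 bytes), so it starts at byte offset 4 and occupies 8 bytes.
Bytes at offsets 4..11: 1D 13 69 5C 0F E5 F9 19.
Big-endian stores the most-significant byte at the lowest address.
The bytes are already most-significant first: 0x1D13695C0FE5F919.
0x1D13695C0FE5F919 = 2095134095782050073.

2095134095782050073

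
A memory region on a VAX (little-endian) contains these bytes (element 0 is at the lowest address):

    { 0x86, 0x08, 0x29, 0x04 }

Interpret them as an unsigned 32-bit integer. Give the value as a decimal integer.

69798022

Little-endian stores the least-significant byte at the lowest address.
Reassemble most-significant byte first: 04 29 08 86 → 0x04290886.
0x04290886 = 69798022.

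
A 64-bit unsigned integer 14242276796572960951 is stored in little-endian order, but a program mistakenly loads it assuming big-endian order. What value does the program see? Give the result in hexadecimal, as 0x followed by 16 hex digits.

0xB70885A449BBA6C5

14242276796572960951 in 64-bit hexadecimal is 0xC5A6BB49A48508B7.
Stored little-endian, the bytes at ascending addresses are B7 08 85 A4 49 BB A6 C5.
Read back as big-endian, the last byte is least significant, giving 0xB70885A449BBA6C5.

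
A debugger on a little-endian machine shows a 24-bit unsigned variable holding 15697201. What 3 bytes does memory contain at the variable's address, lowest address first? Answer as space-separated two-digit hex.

31 85 EF

15697201 in hexadecimal, padded to 24 bits, is 0xEF8531.
Split into bytes (most-significant first): EF 85 31.
In little-endian order the low byte comes first in memory.
So at ascending addresses the bytes are 31 85 EF.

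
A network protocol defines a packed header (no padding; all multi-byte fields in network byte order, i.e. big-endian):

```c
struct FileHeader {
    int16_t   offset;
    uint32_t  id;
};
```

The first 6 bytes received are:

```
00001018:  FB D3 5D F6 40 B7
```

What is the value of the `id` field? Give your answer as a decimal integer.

1576419511

`id` follows `offset` (2 bytes), so it starts at byte offset 2 and occupies 4 bytes.
Bytes at offsets 2..5: 5D F6 40 B7.
Big-endian: lowest address holds the most-significant byte.
The bytes are already most-significant first: 0x5DF640B7.
0x5DF640B7 = 1576419511.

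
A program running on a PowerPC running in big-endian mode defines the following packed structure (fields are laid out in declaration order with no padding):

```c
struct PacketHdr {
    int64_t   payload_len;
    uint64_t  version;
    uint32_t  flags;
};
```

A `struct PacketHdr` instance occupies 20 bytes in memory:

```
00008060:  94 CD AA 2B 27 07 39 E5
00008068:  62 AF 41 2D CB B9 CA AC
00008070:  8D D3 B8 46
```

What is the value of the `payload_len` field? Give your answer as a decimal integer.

`payload_len` is the first field, at byte offset 0, occupying 8 bytes.
Bytes at offsets 0..7: 94 CD AA 2B 27 07 39 E5.
In big-endian order the high byte comes first in memory.
The bytes are already most-significant first: 0x94CDAA2B270739E5.
Top bit is set, so as a signed 64-bit value this is 0x94CDAA2B270739E5 − 2^64 = -7724330683555431963.

-7724330683555431963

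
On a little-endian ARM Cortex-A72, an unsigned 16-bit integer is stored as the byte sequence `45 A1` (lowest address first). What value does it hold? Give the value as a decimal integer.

In little-endian order the low byte comes first in memory.
Reassemble most-significant byte first: A1 45 → 0xA145.
0xA145 = 41285.

41285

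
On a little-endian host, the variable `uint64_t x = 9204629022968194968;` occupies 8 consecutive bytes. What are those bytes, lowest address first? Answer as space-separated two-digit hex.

98 27 45 03 54 69 BD 7F

9204629022968194968 in hexadecimal, padded to 64 bits, is 0x7FBD695403452798.
Split into bytes (most-significant first): 7F BD 69 54 03 45 27 98.
In little-endian order the low byte comes first in memory.
So at ascending addresses the bytes are 98 27 45 03 54 69 BD 7F.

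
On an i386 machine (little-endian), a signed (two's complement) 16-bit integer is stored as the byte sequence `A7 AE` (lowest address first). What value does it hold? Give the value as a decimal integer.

-20825

Little-endian stores the least-significant byte at the lowest address.
Reassemble most-significant byte first: AE A7 → 0xAEA7.
Top bit is set, so as a signed 16-bit value this is 0xAEA7 − 2^16 = -20825.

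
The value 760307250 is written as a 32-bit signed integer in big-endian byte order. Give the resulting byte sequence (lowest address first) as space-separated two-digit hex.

760307250 in hexadecimal, padded to 32 bits, is 0x2D515E32.
Split into bytes (most-significant first): 2D 51 5E 32.
Big-endian stores the most-significant byte at the lowest address.
So the memory order matches the most-significant-first order: 2D 51 5E 32.

2D 51 5E 32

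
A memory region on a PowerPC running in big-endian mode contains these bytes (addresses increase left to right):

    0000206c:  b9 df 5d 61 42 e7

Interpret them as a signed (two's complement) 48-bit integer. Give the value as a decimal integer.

Big-endian stores the most-significant byte at the lowest address.
The bytes are already most-significant first: 0xB9DF5D6142E7.
Top bit is set, so as a signed 48-bit value this is 0xB9DF5D6142E7 − 2^48 = -77105981209881.

-77105981209881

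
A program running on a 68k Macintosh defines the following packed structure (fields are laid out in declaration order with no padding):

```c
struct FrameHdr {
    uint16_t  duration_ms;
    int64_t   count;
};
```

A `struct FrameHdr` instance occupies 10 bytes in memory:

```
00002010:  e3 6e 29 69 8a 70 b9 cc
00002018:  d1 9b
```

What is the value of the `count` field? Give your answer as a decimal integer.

`count` follows `duration_ms` (2 bytes), so it starts at byte offset 2 and occupies 8 bytes.
Bytes at offsets 2..9: 29 69 8A 70 B9 CC D1 9B.
Big-endian: lowest address holds the most-significant byte.
The bytes are already most-significant first: 0x29698A70B9CCD19B.
0x29698A70B9CCD19B = 2984068444867842459.

2984068444867842459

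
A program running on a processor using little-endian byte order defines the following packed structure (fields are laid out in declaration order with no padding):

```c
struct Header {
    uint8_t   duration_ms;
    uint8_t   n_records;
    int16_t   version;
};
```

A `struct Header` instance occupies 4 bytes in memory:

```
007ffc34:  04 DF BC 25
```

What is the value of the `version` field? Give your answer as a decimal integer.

`version` follows `duration_ms` (1 B), `n_records` (1 B), so it starts at offset 1 + 1 = 2 and occupies 2 bytes.
Bytes at offsets 2..3: BC 25.
Little-endian: lowest address holds the least-significant byte.
Reassemble most-significant byte first: 25 BC → 0x25BC.
0x25BC = 9660.

9660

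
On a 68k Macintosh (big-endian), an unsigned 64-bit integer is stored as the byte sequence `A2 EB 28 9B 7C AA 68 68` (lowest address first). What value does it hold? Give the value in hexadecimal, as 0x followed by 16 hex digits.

0xA2EB289B7CAA6868

Big-endian stores the most-significant byte at the lowest address.
The bytes are already most-significant first: 0xA2EB289B7CAA6868.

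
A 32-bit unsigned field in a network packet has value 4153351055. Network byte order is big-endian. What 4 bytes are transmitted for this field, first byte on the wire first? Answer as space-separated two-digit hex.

4153351055 in hexadecimal, padded to 32 bits, is 0xF78F1B8F.
Split into bytes (most-significant first): F7 8F 1B 8F.
Big-endian: lowest address holds the most-significant byte.
So the memory order matches the most-significant-first order: F7 8F 1B 8F.

F7 8F 1B 8F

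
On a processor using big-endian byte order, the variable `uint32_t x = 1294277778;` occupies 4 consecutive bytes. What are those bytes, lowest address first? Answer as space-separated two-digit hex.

1294277778 in hexadecimal, padded to 32 bits, is 0x4D251C92.
Split into bytes (most-significant first): 4D 25 1C 92.
Big-endian: lowest address holds the most-significant byte.
So the memory order matches the most-significant-first order: 4D 25 1C 92.

4D 25 1C 92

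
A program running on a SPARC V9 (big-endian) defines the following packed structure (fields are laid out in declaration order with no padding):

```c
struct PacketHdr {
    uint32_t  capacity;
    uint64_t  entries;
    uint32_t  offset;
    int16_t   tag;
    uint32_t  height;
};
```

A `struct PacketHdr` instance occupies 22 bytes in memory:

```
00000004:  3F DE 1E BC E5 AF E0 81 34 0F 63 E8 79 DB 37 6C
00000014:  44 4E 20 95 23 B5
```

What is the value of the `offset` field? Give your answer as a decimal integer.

2044409708

`offset` follows `capacity` (4 B), `entries` (8 B), so it starts at offset 4 + 8 = 12 and occupies 4 bytes.
Bytes at offsets 12..15: 79 DB 37 6C.
Big-endian: lowest address holds the most-significant byte.
The bytes are already most-significant first: 0x79DB376C.
0x79DB376C = 2044409708.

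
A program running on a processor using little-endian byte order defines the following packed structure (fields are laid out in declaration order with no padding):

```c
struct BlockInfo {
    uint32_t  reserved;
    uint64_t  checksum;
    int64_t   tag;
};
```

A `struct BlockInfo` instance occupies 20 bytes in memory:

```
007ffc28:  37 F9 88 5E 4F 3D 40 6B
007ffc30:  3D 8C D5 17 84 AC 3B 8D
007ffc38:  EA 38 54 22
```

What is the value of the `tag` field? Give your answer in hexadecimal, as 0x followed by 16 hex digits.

`tag` follows `reserved` (4 B), `checksum` (8 B), so it starts at offset 4 + 8 = 12 and occupies 8 bytes.
Bytes at offsets 12..19: 84 AC 3B 8D EA 38 54 22.
Little-endian: lowest address holds the least-significant byte.
Reassemble most-significant byte first: 22 54 38 EA 8D 3B AC 84 → 0x225438EA8D3BAC84.

0x225438EA8D3BAC84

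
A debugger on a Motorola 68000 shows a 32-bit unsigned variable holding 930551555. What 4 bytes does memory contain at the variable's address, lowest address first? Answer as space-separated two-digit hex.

930551555 in hexadecimal, padded to 32 bits, is 0x37771703.
Split into bytes (most-significant first): 37 77 17 03.
Big-endian: lowest address holds the most-significant byte.
So the memory order matches the most-significant-first order: 37 77 17 03.

37 77 17 03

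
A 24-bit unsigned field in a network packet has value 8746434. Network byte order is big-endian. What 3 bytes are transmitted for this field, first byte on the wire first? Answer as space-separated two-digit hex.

85 75 C2

8746434 in hexadecimal, padded to 24 bits, is 0x8575C2.
Split into bytes (most-significant first): 85 75 C2.
In big-endian order the high byte comes first in memory.
So the memory order matches the most-significant-first order: 85 75 C2.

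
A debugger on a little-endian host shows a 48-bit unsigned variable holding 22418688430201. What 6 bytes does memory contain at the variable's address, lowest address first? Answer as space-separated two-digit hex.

79 D0 F5 C1 63 14

22418688430201 in hexadecimal, padded to 48 bits, is 0x1463C1F5D079.
Split into bytes (most-significant first): 14 63 C1 F5 D0 79.
In little-endian order the low byte comes first in memory.
So at ascending addresses the bytes are 79 D0 F5 C1 63 14.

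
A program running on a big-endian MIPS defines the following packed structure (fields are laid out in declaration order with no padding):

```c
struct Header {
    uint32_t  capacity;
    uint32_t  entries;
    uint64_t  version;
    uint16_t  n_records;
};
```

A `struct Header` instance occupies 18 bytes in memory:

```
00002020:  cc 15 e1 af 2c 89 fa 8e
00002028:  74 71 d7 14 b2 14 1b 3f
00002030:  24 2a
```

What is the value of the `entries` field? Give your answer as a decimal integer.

747240078

`entries` follows `capacity` (4 bytes), so it starts at byte offset 4 and occupies 4 bytes.
Bytes at offsets 4..7: 2C 89 FA 8E.
Big-endian: lowest address holds the most-significant byte.
The bytes are already most-significant first: 0x2C89FA8E.
0x2C89FA8E = 747240078.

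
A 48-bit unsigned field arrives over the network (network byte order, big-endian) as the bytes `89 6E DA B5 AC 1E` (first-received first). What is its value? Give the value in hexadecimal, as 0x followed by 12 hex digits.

0x896EDAB5AC1E

Big-endian: lowest address holds the most-significant byte.
The bytes are already most-significant first: 0x896EDAB5AC1E.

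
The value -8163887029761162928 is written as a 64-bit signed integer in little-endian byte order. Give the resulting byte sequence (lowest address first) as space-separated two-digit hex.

50 C1 AA 24 00 0C B4 8E

Two's complement of -8163887029761162928 in 64 bits: 8163887029761162928 = 0x714BF3FFDB553EB0; invert → 0x8EB40C0024AAC14F; add 1 → 0x8EB40C0024AAC150.
Split into bytes (most-significant first): 8E B4 0C 00 24 AA C1 50.
Little-endian stores the least-significant byte at the lowest address.
So at ascending addresses the bytes are 50 C1 AA 24 00 0C B4 8E.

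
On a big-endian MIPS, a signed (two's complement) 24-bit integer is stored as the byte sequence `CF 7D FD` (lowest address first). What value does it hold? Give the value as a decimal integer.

In big-endian order the high byte comes first in memory.
The bytes are already most-significant first: 0xCF7DFD.
Top bit is set, so as a signed 24-bit value this is 0xCF7DFD − 2^24 = -3179011.

-3179011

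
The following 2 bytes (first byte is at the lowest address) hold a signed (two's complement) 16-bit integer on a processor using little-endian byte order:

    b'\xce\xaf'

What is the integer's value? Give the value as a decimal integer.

Little-endian stores the least-significant byte at the lowest address.
Reassemble most-significant byte first: AF CE → 0xAFCE.
Top bit is set, so as a signed 16-bit value this is 0xAFCE − 2^16 = -20530.

-20530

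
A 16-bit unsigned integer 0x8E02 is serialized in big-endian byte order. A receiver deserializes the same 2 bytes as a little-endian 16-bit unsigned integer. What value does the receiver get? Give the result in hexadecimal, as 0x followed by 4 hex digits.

0x028E

Stored big-endian, the bytes at ascending addresses are 8E 02.
Read back as little-endian, the first byte is least significant, giving 0x028E.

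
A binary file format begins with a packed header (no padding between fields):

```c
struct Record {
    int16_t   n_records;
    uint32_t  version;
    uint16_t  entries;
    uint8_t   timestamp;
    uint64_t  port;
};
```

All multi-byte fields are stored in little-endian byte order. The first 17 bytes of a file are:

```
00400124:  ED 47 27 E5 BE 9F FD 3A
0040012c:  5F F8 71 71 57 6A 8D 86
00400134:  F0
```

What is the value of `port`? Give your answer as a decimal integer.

`port` follows `n_records` (2 B), `version` (4 B), `entries` (2 B), `timestamp` (1 B), so it starts at offset 2 + 4 + 2 + 1 = 9 and occupies 8 bytes.
Bytes at offsets 9..16: F8 71 71 57 6A 8D 86 F0.
Little-endian stores the least-significant byte at the lowest address.
Reassemble most-significant byte first: F0 86 8D 6A 57 71 71 F8 → 0xF0868D6A577171F8.
0xF0868D6A577171F8 = 17331695703855034872.

17331695703855034872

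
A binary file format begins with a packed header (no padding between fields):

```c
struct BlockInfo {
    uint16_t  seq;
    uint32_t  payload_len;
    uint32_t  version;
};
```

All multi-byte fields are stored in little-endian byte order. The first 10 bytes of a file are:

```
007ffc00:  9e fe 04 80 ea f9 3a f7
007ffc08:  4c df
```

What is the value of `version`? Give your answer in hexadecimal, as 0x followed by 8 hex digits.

`version` follows `seq` (2 B), `payload_len` (4 B), so it starts at offset 2 + 4 = 6 and occupies 4 bytes.
Bytes at offsets 6..9: 3A F7 4C DF.
In little-endian order the low byte comes first in memory.
Reassemble most-significant byte first: DF 4C F7 3A → 0xDF4CF73A.

0xDF4CF73A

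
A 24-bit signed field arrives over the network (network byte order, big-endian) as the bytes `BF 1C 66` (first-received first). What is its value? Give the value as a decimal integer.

-4252570

In big-endian order the high byte comes first in memory.
The bytes are already most-significant first: 0xBF1C66.
Top bit is set, so as a signed 24-bit value this is 0xBF1C66 − 2^24 = -4252570.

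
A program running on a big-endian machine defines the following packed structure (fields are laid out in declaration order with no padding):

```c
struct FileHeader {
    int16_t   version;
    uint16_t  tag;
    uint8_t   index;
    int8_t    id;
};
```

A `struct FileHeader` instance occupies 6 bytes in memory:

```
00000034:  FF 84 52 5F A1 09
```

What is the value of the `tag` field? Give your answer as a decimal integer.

21087

`tag` follows `version` (2 bytes), so it starts at byte offset 2 and occupies 2 bytes.
Bytes at offsets 2..3: 52 5F.
Big-endian: lowest address holds the most-significant byte.
The bytes are already most-significant first: 0x525F.
0x525F = 21087.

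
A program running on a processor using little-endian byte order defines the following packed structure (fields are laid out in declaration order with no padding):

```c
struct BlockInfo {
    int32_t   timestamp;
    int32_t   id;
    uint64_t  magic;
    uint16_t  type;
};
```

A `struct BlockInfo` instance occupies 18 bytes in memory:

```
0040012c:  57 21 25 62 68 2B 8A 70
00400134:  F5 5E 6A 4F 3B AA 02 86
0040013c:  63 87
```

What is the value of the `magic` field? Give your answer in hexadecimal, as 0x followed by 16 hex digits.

`magic` follows `timestamp` (4 B), `id` (4 B), so it starts at offset 4 + 4 = 8 and occupies 8 bytes.
Bytes at offsets 8..15: F5 5E 6A 4F 3B AA 02 86.
Little-endian stores the least-significant byte at the lowest address.
Reassemble most-significant byte first: 86 02 AA 3B 4F 6A 5E F5 → 0x8602AA3B4F6A5EF5.

0x8602AA3B4F6A5EF5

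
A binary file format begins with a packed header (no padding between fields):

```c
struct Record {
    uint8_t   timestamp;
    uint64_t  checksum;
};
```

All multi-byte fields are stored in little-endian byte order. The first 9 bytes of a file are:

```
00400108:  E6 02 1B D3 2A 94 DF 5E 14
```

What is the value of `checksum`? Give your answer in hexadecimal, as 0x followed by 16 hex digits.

0x145EDF942AD31B02

`checksum` follows `timestamp` (1 byte), so it starts at byte offset 1 and occupies 8 bytes.
Bytes at offsets 1..8: 02 1B D3 2A 94 DF 5E 14.
Little-endian stores the least-significant byte at the lowest address.
Reassemble most-significant byte first: 14 5E DF 94 2A D3 1B 02 → 0x145EDF942AD31B02.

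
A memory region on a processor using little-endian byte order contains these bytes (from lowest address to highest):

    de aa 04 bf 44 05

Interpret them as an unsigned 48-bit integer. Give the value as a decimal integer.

Little-endian stores the least-significant byte at the lowest address.
Reassemble most-significant byte first: 05 44 BF 04 AA DE → 0x0544BF04AADE.
0x0544BF04AADE = 5792820669150.

5792820669150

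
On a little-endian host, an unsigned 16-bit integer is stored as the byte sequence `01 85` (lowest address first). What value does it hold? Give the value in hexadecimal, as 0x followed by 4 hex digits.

In little-endian order the low byte comes first in memory.
Reassemble most-significant byte first: 85 01 → 0x8501.

0x8501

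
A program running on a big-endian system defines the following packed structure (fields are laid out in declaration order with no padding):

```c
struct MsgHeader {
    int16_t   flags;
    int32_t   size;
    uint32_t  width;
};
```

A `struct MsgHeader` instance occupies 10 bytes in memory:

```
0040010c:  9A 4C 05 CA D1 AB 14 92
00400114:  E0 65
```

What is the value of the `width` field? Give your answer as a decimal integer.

`width` follows `flags` (2 B), `size` (4 B), so it starts at offset 2 + 4 = 6 and occupies 4 bytes.
Bytes at offsets 6..9: 14 92 E0 65.
Big-endian: lowest address holds the most-significant byte.
The bytes are already most-significant first: 0x1492E065.
0x1492E065 = 345170021.

345170021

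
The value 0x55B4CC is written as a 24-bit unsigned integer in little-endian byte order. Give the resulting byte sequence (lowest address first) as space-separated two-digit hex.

Split into bytes (most-significant first): 55 B4 CC.
Little-endian stores the least-significant byte at the lowest address.
So at ascending addresses the bytes are CC B4 55.

CC B4 55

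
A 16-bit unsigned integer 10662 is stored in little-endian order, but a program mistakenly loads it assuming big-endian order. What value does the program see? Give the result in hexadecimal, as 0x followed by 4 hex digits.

0xA629

10662 in 16-bit hexadecimal is 0x29A6.
Stored little-endian, the bytes at ascending addresses are A6 29.
Read back as big-endian, the last byte is least significant, giving 0xA629.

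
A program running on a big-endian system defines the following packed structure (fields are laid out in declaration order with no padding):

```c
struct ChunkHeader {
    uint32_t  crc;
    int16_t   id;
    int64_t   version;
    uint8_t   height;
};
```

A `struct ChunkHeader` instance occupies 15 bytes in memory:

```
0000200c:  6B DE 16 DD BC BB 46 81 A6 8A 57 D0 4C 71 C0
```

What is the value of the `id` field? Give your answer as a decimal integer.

-17221

`id` follows `crc` (4 bytes), so it starts at byte offset 4 and occupies 2 bytes.
Bytes at offsets 4..5: BC BB.
Big-endian stores the most-significant byte at the lowest address.
The bytes are already most-significant first: 0xBCBB.
Top bit is set, so as a signed 16-bit value this is 0xBCBB − 2^16 = -17221.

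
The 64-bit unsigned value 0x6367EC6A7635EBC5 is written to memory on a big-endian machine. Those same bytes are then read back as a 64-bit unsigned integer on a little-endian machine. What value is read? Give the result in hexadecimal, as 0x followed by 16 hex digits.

0xC5EB35766AEC6763

Stored big-endian, the bytes at ascending addresses are 63 67 EC 6A 76 35 EB C5.
Read back as little-endian, the first byte is least significant, giving 0xC5EB35766AEC6763.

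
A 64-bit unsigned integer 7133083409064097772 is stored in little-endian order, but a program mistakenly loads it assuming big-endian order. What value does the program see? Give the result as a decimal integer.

7133083409064097772 in 64-bit hexadecimal is 0x62FDCD915E7F77EC.
Stored little-endian, the bytes at ascending addresses are EC 77 7F 5E 91 CD FD 62.
Read back as big-endian, the last byte is least significant, giving 0xEC777F5E91CDFD62.
0xEC777F5E91CDFD62 = 17039227759329410402.

17039227759329410402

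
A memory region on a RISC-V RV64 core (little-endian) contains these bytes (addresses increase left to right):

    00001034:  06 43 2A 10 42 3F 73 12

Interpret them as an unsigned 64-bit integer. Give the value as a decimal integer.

Little-endian stores the least-significant byte at the lowest address.
Reassemble most-significant byte first: 12 73 3F 42 10 2A 43 06 → 0x12733F42102A4306.
0x12733F42102A4306 = 1329475867976024838.

1329475867976024838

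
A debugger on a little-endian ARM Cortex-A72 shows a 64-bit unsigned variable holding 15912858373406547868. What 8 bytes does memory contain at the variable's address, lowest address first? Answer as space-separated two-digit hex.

9C 5F FF 73 61 D4 D5 DC

15912858373406547868 in hexadecimal, padded to 64 bits, is 0xDCD5D46173FF5F9C.
Split into bytes (most-significant first): DC D5 D4 61 73 FF 5F 9C.
Little-endian: lowest address holds the least-significant byte.
So at ascending addresses the bytes are 9C 5F FF 73 61 D4 D5 DC.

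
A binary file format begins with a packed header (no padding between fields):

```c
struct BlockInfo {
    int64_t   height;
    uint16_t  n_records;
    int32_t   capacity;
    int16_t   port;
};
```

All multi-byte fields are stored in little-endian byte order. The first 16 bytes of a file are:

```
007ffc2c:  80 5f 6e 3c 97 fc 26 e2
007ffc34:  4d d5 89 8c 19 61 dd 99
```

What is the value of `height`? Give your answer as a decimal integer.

`height` is the first field, at byte offset 0, occupying 8 bytes.
Bytes at offsets 0..7: 80 5F 6E 3C 97 FC 26 E2.
In little-endian order the low byte comes first in memory.
Reassemble most-significant byte first: E2 26 FC 97 3C 6E 5F 80 → 0xE226FC973C6E5F80.
Top bit is set, so as a signed 64-bit value this is 0xE226FC973C6E5F80 − 2^64 = -2150754045538705536.

-2150754045538705536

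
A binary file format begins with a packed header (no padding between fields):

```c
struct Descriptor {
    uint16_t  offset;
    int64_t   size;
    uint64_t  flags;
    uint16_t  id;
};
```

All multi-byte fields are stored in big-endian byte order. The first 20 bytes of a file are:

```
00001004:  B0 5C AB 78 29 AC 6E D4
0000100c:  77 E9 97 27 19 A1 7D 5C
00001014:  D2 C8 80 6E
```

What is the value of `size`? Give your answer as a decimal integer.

-6091072675448064023

`size` follows `offset` (2 bytes), so it starts at byte offset 2 and occupies 8 bytes.
Bytes at offsets 2..9: AB 78 29 AC 6E D4 77 E9.
Big-endian stores the most-significant byte at the lowest address.
The bytes are already most-significant first: 0xAB7829AC6ED477E9.
Top bit is set, so as a signed 64-bit value this is 0xAB7829AC6ED477E9 − 2^64 = -6091072675448064023.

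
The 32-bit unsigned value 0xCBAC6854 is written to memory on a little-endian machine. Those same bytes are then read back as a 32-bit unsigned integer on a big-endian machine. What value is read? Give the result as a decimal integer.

1416146123

Stored little-endian, the bytes at ascending addresses are 54 68 AC CB.
Read back as big-endian, the last byte is least significant, giving 0x5468ACCB.
0x5468ACCB = 1416146123.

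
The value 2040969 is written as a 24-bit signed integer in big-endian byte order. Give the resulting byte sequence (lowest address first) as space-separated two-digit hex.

1F 24 89

2040969 in hexadecimal, padded to 24 bits, is 0x1F2489.
Split into bytes (most-significant first): 1F 24 89.
In big-endian order the high byte comes first in memory.
So the memory order matches the most-significant-first order: 1F 24 89.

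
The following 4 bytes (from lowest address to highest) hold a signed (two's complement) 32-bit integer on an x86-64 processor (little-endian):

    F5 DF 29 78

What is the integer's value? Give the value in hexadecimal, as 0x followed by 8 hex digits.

0x7829DFF5

Little-endian: lowest address holds the least-significant byte.
Reassemble most-significant byte first: 78 29 DF F5 → 0x7829DFF5.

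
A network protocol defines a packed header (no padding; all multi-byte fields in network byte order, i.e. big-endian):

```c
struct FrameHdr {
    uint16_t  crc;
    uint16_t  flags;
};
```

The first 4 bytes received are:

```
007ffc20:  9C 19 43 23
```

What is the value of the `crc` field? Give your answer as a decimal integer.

`crc` is the first field, at byte offset 0, occupying 2 bytes.
Bytes at offsets 0..1: 9C 19.
Big-endian stores the most-significant byte at the lowest address.
The bytes are already most-significant first: 0x9C19.
0x9C19 = 39961.

39961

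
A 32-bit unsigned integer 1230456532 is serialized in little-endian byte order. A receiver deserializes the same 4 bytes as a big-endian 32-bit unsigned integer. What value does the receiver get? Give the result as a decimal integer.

3561379657

1230456532 in 32-bit hexadecimal is 0x495746D4.
Stored little-endian, the bytes at ascending addresses are D4 46 57 49.
Read back as big-endian, the last byte is least significant, giving 0xD4465749.
0xD4465749 = 3561379657.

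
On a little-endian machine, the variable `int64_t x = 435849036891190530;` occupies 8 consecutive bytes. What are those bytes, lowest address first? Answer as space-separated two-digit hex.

435849036891190530 in hexadecimal, padded to 64 bits, is 0x060C7263CB987502.
Split into bytes (most-significant first): 06 0C 72 63 CB 98 75 02.
Little-endian stores the least-significant byte at the lowest address.
So at ascending addresses the bytes are 02 75 98 CB 63 72 0C 06.

02 75 98 CB 63 72 0C 06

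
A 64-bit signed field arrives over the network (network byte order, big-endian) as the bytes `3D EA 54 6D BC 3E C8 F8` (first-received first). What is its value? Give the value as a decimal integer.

In big-endian order the high byte comes first in memory.
The bytes are already most-significant first: 0x3DEA546DBC3EC8F8.
0x3DEA546DBC3EC8F8 = 4461471211150297336.

4461471211150297336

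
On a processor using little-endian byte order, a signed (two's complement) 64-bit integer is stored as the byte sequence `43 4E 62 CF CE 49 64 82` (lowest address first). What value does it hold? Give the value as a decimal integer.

-9051028198516437437

In little-endian order the low byte comes first in memory.
Reassemble most-significant byte first: 82 64 49 CE CF 62 4E 43 → 0x826449CECF624E43.
Top bit is set, so as a signed 64-bit value this is 0x826449CECF624E43 − 2^64 = -9051028198516437437.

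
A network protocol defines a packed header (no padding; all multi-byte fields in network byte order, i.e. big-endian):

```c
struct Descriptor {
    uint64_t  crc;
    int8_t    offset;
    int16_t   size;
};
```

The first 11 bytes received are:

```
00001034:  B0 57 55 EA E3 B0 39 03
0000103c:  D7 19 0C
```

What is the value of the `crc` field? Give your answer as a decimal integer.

`crc` is the first field, at byte offset 0, occupying 8 bytes.
Bytes at offsets 0..7: B0 57 55 EA E3 B0 39 03.
Big-endian stores the most-significant byte at the lowest address.
The bytes are already most-significant first: 0xB05755EAE3B03903.
0xB05755EAE3B03903 = 12706719340979828995.

12706719340979828995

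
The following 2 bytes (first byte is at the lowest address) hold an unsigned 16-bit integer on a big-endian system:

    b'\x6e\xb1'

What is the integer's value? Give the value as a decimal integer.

In big-endian order the high byte comes first in memory.
The bytes are already most-significant first: 0x6EB1.
0x6EB1 = 28337.

28337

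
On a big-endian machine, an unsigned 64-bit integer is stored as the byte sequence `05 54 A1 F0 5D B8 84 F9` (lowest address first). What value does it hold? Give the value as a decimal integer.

In big-endian order the high byte comes first in memory.
The bytes are already most-significant first: 0x0554A1F05DB884F9.
0x0554A1F05DB884F9 = 384109921969931513.

384109921969931513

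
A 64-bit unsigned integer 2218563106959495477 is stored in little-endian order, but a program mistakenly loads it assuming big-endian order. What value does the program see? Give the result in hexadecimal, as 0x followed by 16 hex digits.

0x35911B2E64EBC91E

2218563106959495477 in 64-bit hexadecimal is 0x1EC9EB642E1B9135.
Stored little-endian, the bytes at ascending addresses are 35 91 1B 2E 64 EB C9 1E.
Read back as big-endian, the last byte is least significant, giving 0x35911B2E64EBC91E.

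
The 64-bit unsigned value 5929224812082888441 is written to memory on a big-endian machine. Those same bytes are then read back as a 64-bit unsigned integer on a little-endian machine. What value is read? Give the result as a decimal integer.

5929224812082888441 in 64-bit hexadecimal is 0x5248D68D5DA1FEF9.
Stored big-endian, the bytes at ascending addresses are 52 48 D6 8D 5D A1 FE F9.
Read back as little-endian, the first byte is least significant, giving 0xF9FEA15D8DD64852.
0xF9FEA15D8DD64852 = 18014012982712223826.

18014012982712223826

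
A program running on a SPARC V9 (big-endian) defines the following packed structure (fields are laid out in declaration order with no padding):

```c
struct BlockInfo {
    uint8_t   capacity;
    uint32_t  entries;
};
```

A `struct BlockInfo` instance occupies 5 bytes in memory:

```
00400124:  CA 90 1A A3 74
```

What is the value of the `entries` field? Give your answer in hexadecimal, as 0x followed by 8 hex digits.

0x901AA374

`entries` follows `capacity` (1 byte), so it starts at byte offset 1 and occupies 4 bytes.
Bytes at offsets 1..4: 90 1A A3 74.
Big-endian stores the most-significant byte at the lowest address.
The bytes are already most-significant first: 0x901AA374.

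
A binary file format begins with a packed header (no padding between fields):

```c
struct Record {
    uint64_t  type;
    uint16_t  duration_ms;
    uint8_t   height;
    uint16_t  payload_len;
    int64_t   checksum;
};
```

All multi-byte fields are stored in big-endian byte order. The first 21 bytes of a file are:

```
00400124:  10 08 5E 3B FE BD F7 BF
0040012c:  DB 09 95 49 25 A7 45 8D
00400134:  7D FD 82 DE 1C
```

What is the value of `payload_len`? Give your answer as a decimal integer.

`payload_len` follows `type` (8 B), `duration_ms` (2 B), `height` (1 B), so it starts at offset 8 + 2 + 1 = 11 and occupies 2 bytes.
Bytes at offsets 11..12: 49 25.
Big-endian: lowest address holds the most-significant byte.
The bytes are already most-significant first: 0x4925.
0x4925 = 18725.

18725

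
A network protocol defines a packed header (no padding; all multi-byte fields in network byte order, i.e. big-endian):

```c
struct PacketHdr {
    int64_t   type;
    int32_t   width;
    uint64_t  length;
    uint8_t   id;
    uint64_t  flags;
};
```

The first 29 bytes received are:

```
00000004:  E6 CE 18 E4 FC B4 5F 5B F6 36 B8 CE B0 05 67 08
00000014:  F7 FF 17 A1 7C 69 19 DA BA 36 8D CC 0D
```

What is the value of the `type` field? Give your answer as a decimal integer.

`type` is the first field, at byte offset 0, occupying 8 bytes.
Bytes at offsets 0..7: E6 CE 18 E4 FC B4 5F 5B.
Big-endian stores the most-significant byte at the lowest address.
The bytes are already most-significant first: 0xE6CE18E4FCB45F5B.
Top bit is set, so as a signed 64-bit value this is 0xE6CE18E4FCB45F5B − 2^64 = -1815486228012441765.

-1815486228012441765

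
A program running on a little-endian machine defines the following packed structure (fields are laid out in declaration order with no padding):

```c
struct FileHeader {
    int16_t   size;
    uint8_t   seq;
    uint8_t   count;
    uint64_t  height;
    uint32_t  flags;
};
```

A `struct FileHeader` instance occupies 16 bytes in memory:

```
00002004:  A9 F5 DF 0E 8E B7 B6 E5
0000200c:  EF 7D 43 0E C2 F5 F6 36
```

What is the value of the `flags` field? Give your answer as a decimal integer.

`flags` follows `size` (2 B), `seq` (1 B), `count` (1 B), `height` (8 B), so it starts at offset 2 + 1 + 1 + 8 = 12 and occupies 4 bytes.
Bytes at offsets 12..15: C2 F5 F6 36.
In little-endian order the low byte comes first in memory.
Reassemble most-significant byte first: 36 F6 F5 C2 → 0x36F6F5C2.
0x36F6F5C2 = 922154434.

922154434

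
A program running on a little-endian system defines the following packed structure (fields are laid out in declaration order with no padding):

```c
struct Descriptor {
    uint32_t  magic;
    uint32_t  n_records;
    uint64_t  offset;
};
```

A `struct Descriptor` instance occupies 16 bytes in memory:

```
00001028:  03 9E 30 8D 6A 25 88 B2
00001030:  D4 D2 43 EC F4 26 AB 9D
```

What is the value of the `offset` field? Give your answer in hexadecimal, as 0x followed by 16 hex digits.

0x9DAB26F4EC43D2D4

`offset` follows `magic` (4 B), `n_records` (4 B), so it starts at offset 4 + 4 = 8 and occupies 8 bytes.
Bytes at offsets 8..15: D4 D2 43 EC F4 26 AB 9D.
Little-endian: lowest address holds the least-significant byte.
Reassemble most-significant byte first: 9D AB 26 F4 EC 43 D2 D4 → 0x9DAB26F4EC43D2D4.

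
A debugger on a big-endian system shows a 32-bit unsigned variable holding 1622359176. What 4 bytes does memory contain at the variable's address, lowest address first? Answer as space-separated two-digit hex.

60 B3 3C 88

1622359176 in hexadecimal, padded to 32 bits, is 0x60B33C88.
Split into bytes (most-significant first): 60 B3 3C 88.
Big-endian: lowest address holds the most-significant byte.
So the memory order matches the most-significant-first order: 60 B3 3C 88.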